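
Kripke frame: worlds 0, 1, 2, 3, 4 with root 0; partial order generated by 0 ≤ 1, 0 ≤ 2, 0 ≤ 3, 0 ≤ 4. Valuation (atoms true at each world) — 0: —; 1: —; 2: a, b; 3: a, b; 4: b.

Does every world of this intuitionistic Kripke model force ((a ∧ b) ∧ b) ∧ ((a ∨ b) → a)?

Not every world: 0 ⊮ ((a ∧ b) ∧ b) ∧ ((a ∨ b) → a).
0 ⊮ ((a ∧ b) ∧ b) ∧ ((a ∨ b) → a) since 0 fails (a ∧ b) ∧ b.

No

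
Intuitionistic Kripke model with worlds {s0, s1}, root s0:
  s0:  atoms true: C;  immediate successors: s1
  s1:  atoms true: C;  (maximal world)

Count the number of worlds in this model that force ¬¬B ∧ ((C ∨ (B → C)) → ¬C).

s0: does not force it — s0 ⊮ ¬¬B ∧ ((C ∨ (B → C)) → ¬C) since s0 fails ¬¬B.
s1: does not force it.
Worlds forcing the formula: { }.

0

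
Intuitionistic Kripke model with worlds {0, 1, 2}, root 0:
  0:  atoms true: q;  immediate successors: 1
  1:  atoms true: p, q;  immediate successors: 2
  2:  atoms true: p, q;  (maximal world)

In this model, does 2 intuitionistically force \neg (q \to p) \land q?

2 \nVdash \neg (q \to p) \land q since 2 fails \neg (q \to p).

No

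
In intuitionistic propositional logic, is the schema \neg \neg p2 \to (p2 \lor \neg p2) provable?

This is a variant of double-negation elimination (deriving excluded middle from double negation), which is not intuitionistically valid.
A Kripke countermodel: worlds w0, w1; order generated by w0 \le w1; atoms true at each world — w0:{}; w1:{p2}.
w0 \nVdash \neg \neg p2 \to (p2 \lor \neg p2): already at w0 itself, w0 \Vdash \neg \neg p2 but w0 \nVdash p2 \lor \neg p2.
w0 \nVdash p2 \lor \neg p2: neither disjunct is forced at w0.
w0 lacks atom p2, so w0 \nVdash p2.
So the root w0 does not force the formula.

No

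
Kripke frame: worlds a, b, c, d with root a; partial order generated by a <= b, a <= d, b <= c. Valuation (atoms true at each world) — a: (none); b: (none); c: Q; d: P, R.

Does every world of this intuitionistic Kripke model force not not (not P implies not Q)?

Not every world: a does not force not not (not P implies not Q).
a does not force not not (not P implies not Q) since b is accessible from a and b forces not (not P implies not Q).
b forces not (not P implies not Q): no world accessible from b forces not P implies not Q.

No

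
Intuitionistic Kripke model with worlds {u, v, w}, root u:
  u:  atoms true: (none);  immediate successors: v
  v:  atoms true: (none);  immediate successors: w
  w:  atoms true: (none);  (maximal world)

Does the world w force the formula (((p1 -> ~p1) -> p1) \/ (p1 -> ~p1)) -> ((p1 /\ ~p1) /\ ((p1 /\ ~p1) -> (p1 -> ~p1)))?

w ||-/- (((p1 -> ~p1) -> p1) \/ (p1 -> ~p1)) -> ((p1 /\ ~p1) /\ ((p1 /\ ~p1) -> (p1 -> ~p1))): already at w itself, w ||- ((p1 -> ~p1) -> p1) \/ (p1 -> ~p1) but w ||-/- (p1 /\ ~p1) /\ ((p1 /\ ~p1) -> (p1 -> ~p1)).
w ||-/- (p1 /\ ~p1) /\ ((p1 /\ ~p1) -> (p1 -> ~p1)) since w fails p1 /\ ~p1.

No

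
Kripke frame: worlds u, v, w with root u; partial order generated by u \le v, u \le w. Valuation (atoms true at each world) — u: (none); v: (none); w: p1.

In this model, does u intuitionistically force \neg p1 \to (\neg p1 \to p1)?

No

u \nVdash \neg p1 \to (\neg p1 \to p1): at the accessible world v, v \Vdash \neg p1 but v \nVdash \neg p1 \to p1.
v \nVdash \neg p1 \to p1: already at v itself, v \Vdash \neg p1 but v \nVdash p1.
v lacks atom p1, so v \nVdash p1.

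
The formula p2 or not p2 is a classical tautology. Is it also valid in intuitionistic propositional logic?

This is the law of excluded middle, which is not intuitionistically valid.
A Kripke countermodel: worlds s0, s1; order generated by s0 <= s1; atoms true at each world — s0:{}; s1:{p2}.
s0 does not force p2 or not p2: neither disjunct is forced at s0.
s0 lacks atom p2, so s0 does not force p2.
So the root s0 does not force the formula.

No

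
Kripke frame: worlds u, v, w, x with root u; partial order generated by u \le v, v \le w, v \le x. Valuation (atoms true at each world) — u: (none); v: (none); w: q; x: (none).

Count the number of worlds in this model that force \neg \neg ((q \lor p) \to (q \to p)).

u: does not force it — u \nVdash \neg \neg ((q \lor p) \to (q \to p)) since w is accessible from u and w \Vdash \neg ((q \lor p) \to (q \to p)).
v: does not force it — v \nVdash \neg \neg ((q \lor p) \to (q \to p)) since w is accessible from v and w \Vdash \neg ((q \lor p) \to (q \to p)).
w: does not force it.
x: forces it.
Worlds forcing the formula: {x}.

1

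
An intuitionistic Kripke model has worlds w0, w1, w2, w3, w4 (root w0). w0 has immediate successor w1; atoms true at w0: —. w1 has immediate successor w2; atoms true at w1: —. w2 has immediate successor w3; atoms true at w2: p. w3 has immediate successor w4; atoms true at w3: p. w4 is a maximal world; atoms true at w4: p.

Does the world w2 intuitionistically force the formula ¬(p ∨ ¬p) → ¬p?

w2 ⊩ ¬(p ∨ ¬p) → ¬p vacuously: no world accessible from w2 forces the antecedent ¬(p ∨ ¬p).

Yes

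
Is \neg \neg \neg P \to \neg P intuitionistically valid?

This is triple-negation reduction, which is intuitionistically derivable.
Assume \neg \neg \neg P and suppose P. Then \neg \neg P (double-negation introduction), contradicting \neg \neg \neg P. So \neg P.

Yes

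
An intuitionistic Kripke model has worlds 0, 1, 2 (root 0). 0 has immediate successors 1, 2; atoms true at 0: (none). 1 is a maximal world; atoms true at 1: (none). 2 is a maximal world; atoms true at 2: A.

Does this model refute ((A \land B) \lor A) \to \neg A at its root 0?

0 \nVdash ((A \land B) \lor A) \to \neg A: at the accessible world 2, 2 \Vdash (A \land B) \lor A but 2 \nVdash \neg A.
2 \nVdash \neg A since 2 is accessible from 2 and 2 \Vdash A.
So the root 0 does not force ((A \land B) \lor A) \to \neg A; the model is a countermodel.

Yes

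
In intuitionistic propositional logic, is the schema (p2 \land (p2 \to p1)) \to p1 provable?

This is modus ponens in implicational form, which is intuitionistically derivable.
If a world forces p2 and p2 \to p1, then applying the implication at that world (which is accessible from itself) gives p1.

Yes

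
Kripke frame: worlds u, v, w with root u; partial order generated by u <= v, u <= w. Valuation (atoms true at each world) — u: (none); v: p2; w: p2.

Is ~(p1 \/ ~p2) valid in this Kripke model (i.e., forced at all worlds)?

Yes

u ||- ~(p1 \/ ~p2): no world accessible from u forces p1 \/ ~p2.
Since the root u forces ~(p1 \/ ~p2) and forcing is persistent (monotone upward), every world forces it.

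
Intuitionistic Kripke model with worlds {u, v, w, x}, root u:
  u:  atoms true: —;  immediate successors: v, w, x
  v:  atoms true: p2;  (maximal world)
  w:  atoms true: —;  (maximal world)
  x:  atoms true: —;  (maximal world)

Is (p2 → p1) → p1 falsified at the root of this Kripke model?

Yes

u ⊮ (p2 → p1) → p1: at the accessible world w, w ⊩ p2 → p1 but w ⊮ p1.
w lacks atom p1, so w ⊮ p1.
So the root u does not force (p2 → p1) → p1; the model is a countermodel.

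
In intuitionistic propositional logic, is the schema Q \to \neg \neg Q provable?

This is double-negation introduction, which is intuitionistically derivable.
If a world forces Q then every accessible world forces Q (persistence), so none forces \neg Q; hence \neg \neg Q.

Yes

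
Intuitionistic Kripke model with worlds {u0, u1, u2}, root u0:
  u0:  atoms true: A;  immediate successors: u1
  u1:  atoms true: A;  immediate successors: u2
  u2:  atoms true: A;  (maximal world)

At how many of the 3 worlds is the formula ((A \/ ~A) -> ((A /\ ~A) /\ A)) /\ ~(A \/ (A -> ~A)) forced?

u0: does not force it — u0 ||-/- ((A \/ ~A) -> ((A /\ ~A) /\ A)) /\ ~(A \/ (A -> ~A)) since u0 fails (A \/ ~A) -> ((A /\ ~A) /\ A).
u1: does not force it — u1 ||-/- ((A \/ ~A) -> ((A /\ ~A) /\ A)) /\ ~(A \/ (A -> ~A)) since u1 fails (A \/ ~A) -> ((A /\ ~A) /\ A).
u2: does not force it.
Worlds forcing the formula: { }.

0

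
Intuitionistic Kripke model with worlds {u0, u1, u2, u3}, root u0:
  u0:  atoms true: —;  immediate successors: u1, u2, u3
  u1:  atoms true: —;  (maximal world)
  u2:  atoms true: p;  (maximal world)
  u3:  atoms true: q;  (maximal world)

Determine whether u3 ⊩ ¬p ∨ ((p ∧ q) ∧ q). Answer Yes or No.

u3 ⊩ ¬p ∨ ((p ∧ q) ∧ q) via the disjunct ¬p.

Yes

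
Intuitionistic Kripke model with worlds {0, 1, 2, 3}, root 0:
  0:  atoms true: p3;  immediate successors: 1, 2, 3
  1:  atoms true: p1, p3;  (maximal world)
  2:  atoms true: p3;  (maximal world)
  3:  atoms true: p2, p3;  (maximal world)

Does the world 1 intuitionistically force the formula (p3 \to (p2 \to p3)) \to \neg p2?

1 \Vdash (p3 \to (p2 \to p3)) \to \neg p2: every world accessible from 1 that forces p3 \to (p2 \to p3) (namely 1) also forces \neg p2.

Yes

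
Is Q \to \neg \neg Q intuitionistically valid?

This is double-negation introduction, which is intuitionistically derivable.
If a world forces Q then every accessible world forces Q (persistence), so none forces \neg Q; hence \neg \neg Q.

Yes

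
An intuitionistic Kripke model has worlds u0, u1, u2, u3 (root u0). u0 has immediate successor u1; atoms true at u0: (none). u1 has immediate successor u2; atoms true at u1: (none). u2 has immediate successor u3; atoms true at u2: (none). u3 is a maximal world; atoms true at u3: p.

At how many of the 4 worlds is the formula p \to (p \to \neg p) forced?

0

u0: does not force it — u0 \nVdash p \to (p \to \neg p): at the accessible world u3, u3 \Vdash p but u3 \nVdash p \to \neg p.
u1: does not force it — u1 \nVdash p \to (p \to \neg p): at the accessible world u3, u3 \Vdash p but u3 \nVdash p \to \neg p.
u2: does not force it — u2 \nVdash p \to (p \to \neg p): at the accessible world u3, u3 \Vdash p but u3 \nVdash p \to \neg p.
u3: does not force it.
Worlds forcing the formula: { }.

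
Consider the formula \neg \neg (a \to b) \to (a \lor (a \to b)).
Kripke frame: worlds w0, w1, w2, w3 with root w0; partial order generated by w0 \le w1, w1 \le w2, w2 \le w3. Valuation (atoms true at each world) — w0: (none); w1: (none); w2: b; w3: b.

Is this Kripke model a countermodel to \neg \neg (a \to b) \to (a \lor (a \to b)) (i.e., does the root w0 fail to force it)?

w0 \Vdash \neg \neg (a \to b) \to (a \lor (a \to b)): every world accessible from w0 that forces \neg \neg (a \to b) (namely w0, w1, w2, w3) also forces a \lor (a \to b).
So the root w0 forces \neg \neg (a \to b) \to (a \lor (a \to b)); the model is not a countermodel.

No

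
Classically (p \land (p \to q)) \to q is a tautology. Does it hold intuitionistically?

Yes

This is modus ponens in implicational form, which is intuitionistically derivable.
If a world forces p and p \to q, then applying the implication at that world (which is accessible from itself) gives q.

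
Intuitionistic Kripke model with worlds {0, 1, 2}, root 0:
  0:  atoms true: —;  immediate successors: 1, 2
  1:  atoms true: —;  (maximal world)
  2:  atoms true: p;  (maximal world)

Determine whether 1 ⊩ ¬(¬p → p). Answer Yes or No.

Yes

1 ⊩ ¬(¬p → p): no world accessible from 1 forces ¬p → p.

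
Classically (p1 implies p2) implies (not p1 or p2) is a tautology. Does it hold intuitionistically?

No

This is the material-implication-as-disjunction principle, which is not intuitionistically valid.
A Kripke countermodel: worlds u0, u1; order generated by u0 <= u1; atoms true at each world — u0:{}; u1:{p1,p2}.
u0 does not force (p1 implies p2) implies (not p1 or p2): already at u0 itself, u0 forces p1 implies p2 but u0 does not force not p1 or p2.
u0 does not force not p1 or p2: neither disjunct is forced at u0.
u0 does not force not p1 since u1 is accessible from u0 and u1 forces p1.
So the root u0 does not force the formula.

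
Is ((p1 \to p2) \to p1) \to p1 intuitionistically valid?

No

This is Peirce's law, which is not intuitionistically valid.
A Kripke countermodel: worlds 0, 1; order generated by 0 \le 1; atoms true at each world — 0:{}; 1:{p1}.
0 \nVdash ((p1 \to p2) \to p1) \to p1: already at 0 itself, 0 \Vdash (p1 \to p2) \to p1 but 0 \nVdash p1.
0 lacks atom p1, so 0 \nVdash p1.
So the root 0 does not force the formula.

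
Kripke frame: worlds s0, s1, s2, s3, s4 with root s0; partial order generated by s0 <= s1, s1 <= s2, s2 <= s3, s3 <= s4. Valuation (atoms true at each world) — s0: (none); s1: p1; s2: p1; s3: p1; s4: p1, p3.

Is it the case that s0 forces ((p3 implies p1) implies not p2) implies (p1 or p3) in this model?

s0 does not force ((p3 implies p1) implies not p2) implies (p1 or p3): already at s0 itself, s0 forces (p3 implies p1) implies not p2 but s0 does not force p1 or p3.
s0 does not force p1 or p3: neither disjunct is forced at s0.
s0 lacks atom p1, so s0 does not force p1.

No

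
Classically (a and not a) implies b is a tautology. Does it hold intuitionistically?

Yes

This is an instance of ex falso quodlibet, which is intuitionistically derivable.
No world can force both a and not a, so the antecedent a and not a is never forced and the implication holds vacuously at every world.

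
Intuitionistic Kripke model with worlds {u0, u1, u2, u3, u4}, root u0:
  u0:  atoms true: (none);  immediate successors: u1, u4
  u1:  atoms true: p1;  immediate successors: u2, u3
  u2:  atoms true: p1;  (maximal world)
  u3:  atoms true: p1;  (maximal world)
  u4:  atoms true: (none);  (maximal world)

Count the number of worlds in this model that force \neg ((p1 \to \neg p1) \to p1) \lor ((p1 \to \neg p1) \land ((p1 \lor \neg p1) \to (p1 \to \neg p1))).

u0: does not force it — u0 \nVdash \neg ((p1 \to \neg p1) \to p1) \lor ((p1 \to \neg p1) \land ((p1 \lor \neg p1) \to (p1 \to \neg p1))): neither disjunct is forced at u0.
u1: does not force it — u1 \nVdash \neg ((p1 \to \neg p1) \to p1) \lor ((p1 \to \neg p1) \land ((p1 \lor \neg p1) \to (p1 \to \neg p1))): neither disjunct is forced at u1.
u2: does not force it.
u3: does not force it.
u4: forces it.
Worlds forcing the formula: {u4}.

1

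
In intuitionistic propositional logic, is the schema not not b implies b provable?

No

This is double-negation elimination, which is not intuitionistically valid.
A Kripke countermodel: worlds u0, u1; order generated by u0 <= u1; atoms true at each world — u0:{}; u1:{b}.
u0 does not force not not b implies b: already at u0 itself, u0 forces not not b but u0 does not force b.
u0 lacks atom b, so u0 does not force b.
So the root u0 does not force the formula.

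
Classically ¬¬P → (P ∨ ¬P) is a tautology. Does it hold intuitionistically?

This is a variant of double-negation elimination (deriving excluded middle from double negation), which is not intuitionistically valid.
A Kripke countermodel: worlds s0, s1; order generated by s0 ≤ s1; atoms true at each world — s0:{}; s1:{P}.
s0 ⊮ ¬¬P → (P ∨ ¬P): already at s0 itself, s0 ⊩ ¬¬P but s0 ⊮ P ∨ ¬P.
s0 ⊮ P ∨ ¬P: neither disjunct is forced at s0.
s0 lacks atom P, so s0 ⊮ P.
So the root s0 does not force the formula.

No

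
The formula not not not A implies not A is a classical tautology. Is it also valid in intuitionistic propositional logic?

This is triple-negation reduction, which is intuitionistically derivable.
Assume not not not A and suppose A. Then not not A (double-negation introduction), contradicting not not not A. So not A.

Yes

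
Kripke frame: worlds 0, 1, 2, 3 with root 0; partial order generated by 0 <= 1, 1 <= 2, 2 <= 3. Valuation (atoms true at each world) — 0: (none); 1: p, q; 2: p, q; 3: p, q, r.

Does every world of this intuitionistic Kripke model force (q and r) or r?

No

Not every world: 0 does not force (q and r) or r.
0 does not force (q and r) or r: neither disjunct is forced at 0.
0 does not force q and r since 0 fails q.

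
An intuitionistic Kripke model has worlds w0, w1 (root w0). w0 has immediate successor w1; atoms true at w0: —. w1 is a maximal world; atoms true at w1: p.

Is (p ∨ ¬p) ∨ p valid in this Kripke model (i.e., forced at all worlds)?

Not every world: w0 ⊮ (p ∨ ¬p) ∨ p.
w0 ⊮ (p ∨ ¬p) ∨ p: neither disjunct is forced at w0.
w0 ⊮ p ∨ ¬p: neither disjunct is forced at w0.
w0 lacks atom p, so w0 ⊮ p.

No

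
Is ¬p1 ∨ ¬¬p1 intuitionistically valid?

No

This is the weak law of excluded middle, which is not intuitionistically valid.
A Kripke countermodel: worlds w0, w1, w2; order generated by w0 ≤ w1, w0 ≤ w2; atoms true at each world — w0:{}; w1:{p1}; w2:{}.
w0 ⊮ ¬p1 ∨ ¬¬p1: neither disjunct is forced at w0.
w0 ⊮ ¬p1 since w1 is accessible from w0 and w1 ⊩ p1.
So the root w0 does not force the formula.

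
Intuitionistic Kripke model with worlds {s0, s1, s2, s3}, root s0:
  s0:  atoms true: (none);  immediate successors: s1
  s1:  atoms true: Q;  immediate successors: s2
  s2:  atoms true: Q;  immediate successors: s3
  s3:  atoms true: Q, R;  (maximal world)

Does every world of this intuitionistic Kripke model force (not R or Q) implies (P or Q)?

Yes

s0 forces (not R or Q) implies (P or Q): every world accessible from s0 that forces not R or Q (namely s1, s2, s3) also forces P or Q.
Since the root s0 forces (not R or Q) implies (P or Q) and forcing is persistent (monotone upward), every world forces it.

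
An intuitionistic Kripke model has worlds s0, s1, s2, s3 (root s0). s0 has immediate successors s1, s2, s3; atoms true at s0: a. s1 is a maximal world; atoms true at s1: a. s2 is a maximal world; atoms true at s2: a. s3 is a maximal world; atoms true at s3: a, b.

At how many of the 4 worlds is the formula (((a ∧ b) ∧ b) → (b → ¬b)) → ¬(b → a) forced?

s0: does not force it — s0 ⊮ (((a ∧ b) ∧ b) → (b → ¬b)) → ¬(b → a): at the accessible world s1, s1 ⊩ ((a ∧ b) ∧ b) → (b → ¬b) but s1 ⊮ ¬(b → a).
s1: does not force it — s1 ⊮ (((a ∧ b) ∧ b) → (b → ¬b)) → ¬(b → a): already at s1 itself, s1 ⊩ ((a ∧ b) ∧ b) → (b → ¬b) but s1 ⊮ ¬(b → a).
s2: does not force it — s2 ⊮ (((a ∧ b) ∧ b) → (b → ¬b)) → ¬(b → a): already at s2 itself, s2 ⊩ ((a ∧ b) ∧ b) → (b → ¬b) but s2 ⊮ ¬(b → a).
s3: forces it.
Worlds forcing the formula: {s3}.

1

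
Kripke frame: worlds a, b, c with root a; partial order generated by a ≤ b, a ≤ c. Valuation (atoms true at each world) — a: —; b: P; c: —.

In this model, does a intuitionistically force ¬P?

No

a ⊮ ¬P since b is accessible from a and b ⊩ P.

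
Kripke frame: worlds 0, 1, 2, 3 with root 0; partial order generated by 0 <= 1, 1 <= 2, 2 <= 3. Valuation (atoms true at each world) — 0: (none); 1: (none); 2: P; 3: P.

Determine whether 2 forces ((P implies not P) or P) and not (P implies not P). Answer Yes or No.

2 forces ((P implies not P) or P) and not (P implies not P) since 2 forces both conjuncts.

Yes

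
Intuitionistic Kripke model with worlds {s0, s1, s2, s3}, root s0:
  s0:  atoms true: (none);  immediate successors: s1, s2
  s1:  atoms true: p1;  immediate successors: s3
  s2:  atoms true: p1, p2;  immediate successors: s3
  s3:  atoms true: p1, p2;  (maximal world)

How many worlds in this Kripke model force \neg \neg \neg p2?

s0: does not force it — s0 \nVdash \neg \neg \neg p2 since s0 is accessible from s0 and s0 \Vdash \neg \neg p2.
s1: does not force it — s1 \nVdash \neg \neg \neg p2 since s1 is accessible from s1 and s1 \Vdash \neg \neg p2.
s2: does not force it — s2 \nVdash \neg \neg \neg p2 since s2 is accessible from s2 and s2 \Vdash \neg \neg p2.
s3: does not force it.
Worlds forcing the formula: { }.

0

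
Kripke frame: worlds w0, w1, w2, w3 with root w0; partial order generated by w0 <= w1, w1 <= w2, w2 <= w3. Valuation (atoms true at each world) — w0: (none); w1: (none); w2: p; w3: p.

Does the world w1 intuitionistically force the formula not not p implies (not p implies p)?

Yes

w1 forces not not p implies (not p implies p): every world accessible from w1 that forces not not p (namely w1, w2, w3) also forces not p implies p.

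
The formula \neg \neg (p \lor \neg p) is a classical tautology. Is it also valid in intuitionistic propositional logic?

Yes

This is the double negation of excluded middle, which is intuitionistically derivable.
Assuming \neg (p \lor \neg p): from p we'd get p \lor \neg p, so \neg p; but then p \lor \neg p again — contradiction. Hence \neg \neg (p \lor \neg p).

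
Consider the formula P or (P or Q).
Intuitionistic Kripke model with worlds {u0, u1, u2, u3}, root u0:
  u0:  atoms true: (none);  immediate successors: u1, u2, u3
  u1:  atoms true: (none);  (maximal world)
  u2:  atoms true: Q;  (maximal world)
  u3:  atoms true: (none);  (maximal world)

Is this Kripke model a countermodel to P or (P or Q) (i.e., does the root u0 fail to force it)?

Yes

u0 does not force P or (P or Q): neither disjunct is forced at u0.
u0 lacks atom P, so u0 does not force P.
So the root u0 does not force P or (P or Q); the model is a countermodel.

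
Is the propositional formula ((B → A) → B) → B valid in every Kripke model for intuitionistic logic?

No

This is Peirce's law, which is not intuitionistically valid.
A Kripke countermodel: worlds s0, s1; order generated by s0 ≤ s1; atoms true at each world — s0:{}; s1:{B}.
s0 ⊮ ((B → A) → B) → B: already at s0 itself, s0 ⊩ (B → A) → B but s0 ⊮ B.
s0 lacks atom B, so s0 ⊮ B.
So the root s0 does not force the formula.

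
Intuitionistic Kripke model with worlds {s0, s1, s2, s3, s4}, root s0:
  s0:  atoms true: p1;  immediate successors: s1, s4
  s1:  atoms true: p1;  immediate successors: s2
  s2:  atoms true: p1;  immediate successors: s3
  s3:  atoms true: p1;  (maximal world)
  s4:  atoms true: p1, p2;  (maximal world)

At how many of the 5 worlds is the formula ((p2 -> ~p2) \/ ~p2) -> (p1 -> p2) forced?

1

s0: does not force it — s0 ||-/- ((p2 -> ~p2) \/ ~p2) -> (p1 -> p2): at the accessible world s1, s1 ||- (p2 -> ~p2) \/ ~p2 but s1 ||-/- p1 -> p2.
s1: does not force it — s1 ||-/- ((p2 -> ~p2) \/ ~p2) -> (p1 -> p2): already at s1 itself, s1 ||- (p2 -> ~p2) \/ ~p2 but s1 ||-/- p1 -> p2.
s2: does not force it.
s3: does not force it.
s4: forces it.
Worlds forcing the formula: {s4}.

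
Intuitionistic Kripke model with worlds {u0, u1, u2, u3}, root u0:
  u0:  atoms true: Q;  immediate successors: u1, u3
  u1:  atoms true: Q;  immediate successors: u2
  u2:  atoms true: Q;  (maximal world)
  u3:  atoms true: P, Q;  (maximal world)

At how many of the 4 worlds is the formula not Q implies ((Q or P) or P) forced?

u0: forces it.
u1: forces it.
u2: forces it.
u3: forces it.
Worlds forcing the formula: {u0, u1, u2, u3}.

4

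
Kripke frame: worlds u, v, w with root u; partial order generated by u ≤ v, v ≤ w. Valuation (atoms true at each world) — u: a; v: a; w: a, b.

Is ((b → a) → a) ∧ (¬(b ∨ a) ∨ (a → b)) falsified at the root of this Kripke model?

Yes

u ⊮ ((b → a) → a) ∧ (¬(b ∨ a) ∨ (a → b)) since u fails ¬(b ∨ a) ∨ (a → b).
So the root u does not force ((b → a) → a) ∧ (¬(b ∨ a) ∨ (a → b)); the model is a countermodel.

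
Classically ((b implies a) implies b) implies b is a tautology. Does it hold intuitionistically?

This is Peirce's law, which is not intuitionistically valid.
A Kripke countermodel: worlds s0, s1; order generated by s0 <= s1; atoms true at each world — s0:{}; s1:{b}.
s0 does not force ((b implies a) implies b) implies b: already at s0 itself, s0 forces (b implies a) implies b but s0 does not force b.
s0 lacks atom b, so s0 does not force b.
So the root s0 does not force the formula.

No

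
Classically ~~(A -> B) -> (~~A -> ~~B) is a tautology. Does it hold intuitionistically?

Yes

This is the distribution of double negation over implication, which is intuitionistically derivable.
Assume ~~(A -> B) and ~~A; suppose ~B. Then A -> B would give ~A (by contraposition), contradicting ~~A; so ~(A -> B), contradicting ~~(A -> B). Hence ~~B.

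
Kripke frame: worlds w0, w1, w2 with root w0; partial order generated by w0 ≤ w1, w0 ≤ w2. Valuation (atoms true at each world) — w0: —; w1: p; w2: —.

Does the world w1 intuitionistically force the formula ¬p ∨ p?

Yes

w1 ⊩ ¬p ∨ p via the disjunct p.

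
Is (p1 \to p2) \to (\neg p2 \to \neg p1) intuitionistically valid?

This is the forward direction of contraposition, which is intuitionistically derivable.
Assume p1 \to p2 and \neg p2. If p1 held then p2 would follow, contradicting \neg p2; so \neg p1.

Yes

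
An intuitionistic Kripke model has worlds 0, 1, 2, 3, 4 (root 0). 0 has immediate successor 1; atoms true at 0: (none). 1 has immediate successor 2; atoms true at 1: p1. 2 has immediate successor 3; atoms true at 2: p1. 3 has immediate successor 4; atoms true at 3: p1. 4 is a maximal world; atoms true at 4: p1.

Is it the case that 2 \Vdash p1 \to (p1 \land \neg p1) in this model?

No

2 \nVdash p1 \to (p1 \land \neg p1): already at 2 itself, 2 \Vdash p1 but 2 \nVdash p1 \land \neg p1.
2 \nVdash p1 \land \neg p1 since 2 fails \neg p1.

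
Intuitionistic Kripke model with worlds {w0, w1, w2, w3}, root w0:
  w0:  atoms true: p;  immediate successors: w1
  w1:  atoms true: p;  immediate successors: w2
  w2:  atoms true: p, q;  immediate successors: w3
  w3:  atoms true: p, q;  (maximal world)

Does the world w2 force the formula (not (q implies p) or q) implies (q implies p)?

Yes

w2 forces (not (q implies p) or q) implies (q implies p): every world accessible from w2 that forces not (q implies p) or q (namely w2, w3) also forces q implies p.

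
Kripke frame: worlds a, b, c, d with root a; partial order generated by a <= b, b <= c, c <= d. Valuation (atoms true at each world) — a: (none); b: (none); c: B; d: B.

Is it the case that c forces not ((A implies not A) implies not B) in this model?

c forces not ((A implies not A) implies not B): no world accessible from c forces (A implies not A) implies not B.

Yes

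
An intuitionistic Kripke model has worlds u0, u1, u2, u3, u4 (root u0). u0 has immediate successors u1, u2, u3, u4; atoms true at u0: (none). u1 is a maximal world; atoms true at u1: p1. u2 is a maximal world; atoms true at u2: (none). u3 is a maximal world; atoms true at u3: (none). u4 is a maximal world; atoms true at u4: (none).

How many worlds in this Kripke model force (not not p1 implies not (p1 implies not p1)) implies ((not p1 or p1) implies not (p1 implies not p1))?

1

u0: does not force it — u0 does not force (not not p1 implies not (p1 implies not p1)) implies ((not p1 or p1) implies not (p1 implies not p1)): already at u0 itself, u0 forces not not p1 implies not (p1 implies not p1) but u0 does not force (not p1 or p1) implies not (p1 implies not p1).
u1: forces it.
u2: does not force it — u2 does not force (not not p1 implies not (p1 implies not p1)) implies ((not p1 or p1) implies not (p1 implies not p1)): already at u2 itself, u2 forces not not p1 implies not (p1 implies not p1) but u2 does not force (not p1 or p1) implies not (p1 implies not p1).
u3: does not force it.
u4: does not force it.
Worlds forcing the formula: {u1}.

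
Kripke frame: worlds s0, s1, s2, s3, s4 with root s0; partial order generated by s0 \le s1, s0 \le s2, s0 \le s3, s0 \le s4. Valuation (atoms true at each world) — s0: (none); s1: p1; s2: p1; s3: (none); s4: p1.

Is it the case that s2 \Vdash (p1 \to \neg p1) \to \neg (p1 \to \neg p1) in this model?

s2 \Vdash (p1 \to \neg p1) \to \neg (p1 \to \neg p1) vacuously: no world accessible from s2 forces the antecedent p1 \to \neg p1.

Yes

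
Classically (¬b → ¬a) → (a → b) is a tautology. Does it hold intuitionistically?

No

This is the converse of contraposition, which is not intuitionistically valid.
A Kripke countermodel: worlds u0, u1; order generated by u0 ≤ u1; atoms true at each world — u0:{a}; u1:{a,b}.
u0 ⊮ (¬b → ¬a) → (a → b): already at u0 itself, u0 ⊩ ¬b → ¬a but u0 ⊮ a → b.
u0 ⊮ a → b: already at u0 itself, u0 ⊩ a but u0 ⊮ b.
u0 lacks atom b, so u0 ⊮ b.
So the root u0 does not force the formula.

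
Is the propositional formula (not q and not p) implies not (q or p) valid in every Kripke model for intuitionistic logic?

Yes

This is a constructively valid De Morgan direction (conjunction of negations to negated disjunction), which is intuitionistically derivable.
If both not q and not p hold at a world, no accessible world forces q or forces p, so none forces q or p.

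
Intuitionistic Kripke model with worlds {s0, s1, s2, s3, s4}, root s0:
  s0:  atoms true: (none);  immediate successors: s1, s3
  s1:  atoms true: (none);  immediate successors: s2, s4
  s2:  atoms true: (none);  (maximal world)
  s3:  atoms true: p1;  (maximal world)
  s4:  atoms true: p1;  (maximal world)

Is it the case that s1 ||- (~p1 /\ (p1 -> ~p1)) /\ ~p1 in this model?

No

s1 ||-/- (~p1 /\ (p1 -> ~p1)) /\ ~p1 since s1 fails ~p1 /\ (p1 -> ~p1).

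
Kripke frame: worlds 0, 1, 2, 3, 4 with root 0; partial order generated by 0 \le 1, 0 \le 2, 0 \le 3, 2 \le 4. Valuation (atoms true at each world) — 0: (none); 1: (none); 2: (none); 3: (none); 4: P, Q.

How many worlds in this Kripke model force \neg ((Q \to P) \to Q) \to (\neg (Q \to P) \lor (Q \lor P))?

0: does not force it — 0 \nVdash \neg ((Q \to P) \to Q) \to (\neg (Q \to P) \lor (Q \lor P)): at the accessible world 1, 1 \Vdash \neg ((Q \to P) \to Q) but 1 \nVdash \neg (Q \to P) \lor (Q \lor P).
1: does not force it — 1 \nVdash \neg ((Q \to P) \to Q) \to (\neg (Q \to P) \lor (Q \lor P)): already at 1 itself, 1 \Vdash \neg ((Q \to P) \to Q) but 1 \nVdash \neg (Q \to P) \lor (Q \lor P).
2: forces it.
3: does not force it — 3 \nVdash \neg ((Q \to P) \to Q) \to (\neg (Q \to P) \lor (Q \lor P)): already at 3 itself, 3 \Vdash \neg ((Q \to P) \to Q) but 3 \nVdash \neg (Q \to P) \lor (Q \lor P).
4: forces it.
Worlds forcing the formula: {2, 4}.

2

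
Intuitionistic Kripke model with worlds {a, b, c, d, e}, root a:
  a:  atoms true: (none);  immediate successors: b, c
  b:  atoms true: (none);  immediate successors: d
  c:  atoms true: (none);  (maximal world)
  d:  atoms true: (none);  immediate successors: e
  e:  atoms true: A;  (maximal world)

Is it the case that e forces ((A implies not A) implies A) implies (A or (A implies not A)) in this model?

e forces ((A implies not A) implies A) implies (A or (A implies not A)): every world accessible from e that forces (A implies not A) implies A (namely e) also forces A or (A implies not A).

Yes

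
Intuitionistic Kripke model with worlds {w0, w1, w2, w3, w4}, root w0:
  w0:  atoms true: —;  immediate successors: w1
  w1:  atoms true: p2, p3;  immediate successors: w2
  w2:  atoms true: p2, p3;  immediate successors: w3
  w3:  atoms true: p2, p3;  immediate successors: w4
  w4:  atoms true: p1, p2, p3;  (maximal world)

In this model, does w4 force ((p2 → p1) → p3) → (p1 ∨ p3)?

w4 ⊩ ((p2 → p1) → p3) → (p1 ∨ p3): every world accessible from w4 that forces (p2 → p1) → p3 (namely w4) also forces p1 ∨ p3.

Yes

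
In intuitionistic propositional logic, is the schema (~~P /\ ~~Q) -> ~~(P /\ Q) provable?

Yes

This is the distribution of double negation over conjunction, which is intuitionistically derivable.
Assume ~~P, ~~Q, and ~(P /\ Q). From P we'd get ~Q (since P /\ Q is refuted), contradicting ~~Q; so ~P, contradicting ~~P.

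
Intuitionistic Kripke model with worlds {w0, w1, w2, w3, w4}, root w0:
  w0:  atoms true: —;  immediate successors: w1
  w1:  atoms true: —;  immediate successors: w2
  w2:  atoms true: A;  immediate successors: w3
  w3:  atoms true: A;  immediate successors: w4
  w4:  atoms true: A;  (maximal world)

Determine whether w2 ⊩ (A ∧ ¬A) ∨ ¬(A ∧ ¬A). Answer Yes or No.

Yes

w2 ⊩ (A ∧ ¬A) ∨ ¬(A ∧ ¬A) via the disjunct ¬(A ∧ ¬A).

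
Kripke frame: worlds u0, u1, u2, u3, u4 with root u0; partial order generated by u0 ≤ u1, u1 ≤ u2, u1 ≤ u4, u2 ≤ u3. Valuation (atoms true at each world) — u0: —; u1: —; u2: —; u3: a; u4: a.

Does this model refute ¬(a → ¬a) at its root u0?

No

u0 ⊩ ¬(a → ¬a): no world accessible from u0 forces a → ¬a.
So the root u0 forces ¬(a → ¬a); the model is not a countermodel.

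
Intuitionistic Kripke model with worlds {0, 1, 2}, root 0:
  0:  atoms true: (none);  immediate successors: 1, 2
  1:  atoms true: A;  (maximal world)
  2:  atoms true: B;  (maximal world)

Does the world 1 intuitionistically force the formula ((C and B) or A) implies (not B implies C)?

No

1 does not force ((C and B) or A) implies (not B implies C): already at 1 itself, 1 forces (C and B) or A but 1 does not force not B implies C.
1 does not force not B implies C: already at 1 itself, 1 forces not B but 1 does not force C.
1 lacks atom C, so 1 does not force C.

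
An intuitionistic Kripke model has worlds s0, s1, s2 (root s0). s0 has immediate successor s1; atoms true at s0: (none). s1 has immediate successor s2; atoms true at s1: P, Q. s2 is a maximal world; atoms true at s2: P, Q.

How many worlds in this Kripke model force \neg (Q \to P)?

0

s0: does not force it — s0 \nVdash \neg (Q \to P) since s0 is accessible from s0 and s0 \Vdash Q \to P.
s1: does not force it.
s2: does not force it.
Worlds forcing the formula: { }.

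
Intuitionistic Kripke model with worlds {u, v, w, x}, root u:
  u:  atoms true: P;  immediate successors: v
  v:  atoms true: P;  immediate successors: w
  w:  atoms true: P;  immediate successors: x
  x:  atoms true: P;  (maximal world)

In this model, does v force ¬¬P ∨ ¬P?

v ⊩ ¬¬P ∨ ¬P via the disjunct ¬¬P.

Yes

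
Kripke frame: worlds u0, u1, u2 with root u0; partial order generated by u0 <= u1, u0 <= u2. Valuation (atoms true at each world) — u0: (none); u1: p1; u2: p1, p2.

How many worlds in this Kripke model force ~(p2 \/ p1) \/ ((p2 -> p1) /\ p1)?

2

u0: does not force it — u0 ||-/- ~(p2 \/ p1) \/ ((p2 -> p1) /\ p1): neither disjunct is forced at u0.
u1: forces it.
u2: forces it.
Worlds forcing the formula: {u1, u2}.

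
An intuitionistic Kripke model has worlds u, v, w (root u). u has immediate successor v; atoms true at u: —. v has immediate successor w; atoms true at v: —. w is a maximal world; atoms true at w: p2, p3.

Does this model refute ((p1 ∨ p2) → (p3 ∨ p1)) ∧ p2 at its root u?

u ⊮ ((p1 ∨ p2) → (p3 ∨ p1)) ∧ p2 since u fails p2.
So the root u does not force ((p1 ∨ p2) → (p3 ∨ p1)) ∧ p2; the model is a countermodel.

Yes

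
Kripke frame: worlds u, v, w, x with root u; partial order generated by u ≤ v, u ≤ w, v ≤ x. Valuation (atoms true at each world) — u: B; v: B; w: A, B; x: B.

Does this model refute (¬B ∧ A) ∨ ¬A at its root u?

u ⊮ (¬B ∧ A) ∨ ¬A: neither disjunct is forced at u.
u ⊮ ¬B ∧ A since u fails ¬B.
So the root u does not force (¬B ∧ A) ∨ ¬A; the model is a countermodel.

Yes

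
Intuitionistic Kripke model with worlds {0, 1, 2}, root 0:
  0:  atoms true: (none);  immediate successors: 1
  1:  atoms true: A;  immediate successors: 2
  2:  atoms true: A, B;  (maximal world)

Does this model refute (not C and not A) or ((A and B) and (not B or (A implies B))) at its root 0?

0 does not force (not C and not A) or ((A and B) and (not B or (A implies B))): neither disjunct is forced at 0.
0 does not force not C and not A since 0 fails not A.
So the root 0 does not force (not C and not A) or ((A and B) and (not B or (A implies B))); the model is a countermodel.

Yes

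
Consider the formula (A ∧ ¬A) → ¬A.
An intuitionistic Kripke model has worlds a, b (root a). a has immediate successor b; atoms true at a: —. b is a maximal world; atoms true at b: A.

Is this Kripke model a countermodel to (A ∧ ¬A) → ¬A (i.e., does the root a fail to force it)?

No

a ⊩ (A ∧ ¬A) → ¬A vacuously: no world accessible from a forces the antecedent A ∧ ¬A.
So the root a forces (A ∧ ¬A) → ¬A; the model is not a countermodel.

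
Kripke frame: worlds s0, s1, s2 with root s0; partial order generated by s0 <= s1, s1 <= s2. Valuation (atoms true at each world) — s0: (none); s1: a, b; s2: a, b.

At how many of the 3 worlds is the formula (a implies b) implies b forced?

s0: does not force it — s0 does not force (a implies b) implies b: already at s0 itself, s0 forces a implies b but s0 does not force b.
s1: forces it.
s2: forces it.
Worlds forcing the formula: {s1, s2}.

2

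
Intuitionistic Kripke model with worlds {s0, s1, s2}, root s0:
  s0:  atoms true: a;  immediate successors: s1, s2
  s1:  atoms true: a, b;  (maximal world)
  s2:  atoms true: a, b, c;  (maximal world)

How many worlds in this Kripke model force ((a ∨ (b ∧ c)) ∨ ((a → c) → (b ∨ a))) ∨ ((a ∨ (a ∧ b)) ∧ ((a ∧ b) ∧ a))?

s0: forces it.
s1: forces it.
s2: forces it.
Worlds forcing the formula: {s0, s1, s2}.

3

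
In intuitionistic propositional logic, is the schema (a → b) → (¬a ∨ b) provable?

No

This is the material-implication-as-disjunction principle, which is not intuitionistically valid.
A Kripke countermodel: worlds s0, s1; order generated by s0 ≤ s1; atoms true at each world — s0:{}; s1:{a,b}.
s0 ⊮ (a → b) → (¬a ∨ b): already at s0 itself, s0 ⊩ a → b but s0 ⊮ ¬a ∨ b.
s0 ⊮ ¬a ∨ b: neither disjunct is forced at s0.
s0 ⊮ ¬a since s1 is accessible from s0 and s1 ⊩ a.
So the root s0 does not force the formula.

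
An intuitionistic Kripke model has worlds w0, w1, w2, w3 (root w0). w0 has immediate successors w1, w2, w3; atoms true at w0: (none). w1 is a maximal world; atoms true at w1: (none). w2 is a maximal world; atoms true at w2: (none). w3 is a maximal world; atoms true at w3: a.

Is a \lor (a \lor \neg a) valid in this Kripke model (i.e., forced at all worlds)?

Not every world: w0 \nVdash a \lor (a \lor \neg a).
w0 \nVdash a \lor (a \lor \neg a): neither disjunct is forced at w0.
w0 lacks atom a, so w0 \nVdash a.

No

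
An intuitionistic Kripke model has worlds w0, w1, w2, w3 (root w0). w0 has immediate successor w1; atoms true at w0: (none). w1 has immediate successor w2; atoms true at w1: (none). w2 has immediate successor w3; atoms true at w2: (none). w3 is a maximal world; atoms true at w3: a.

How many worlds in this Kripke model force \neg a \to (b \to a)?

4

w0: forces it.
w1: forces it.
w2: forces it.
w3: forces it.
Worlds forcing the formula: {w0, w1, w2, w3}.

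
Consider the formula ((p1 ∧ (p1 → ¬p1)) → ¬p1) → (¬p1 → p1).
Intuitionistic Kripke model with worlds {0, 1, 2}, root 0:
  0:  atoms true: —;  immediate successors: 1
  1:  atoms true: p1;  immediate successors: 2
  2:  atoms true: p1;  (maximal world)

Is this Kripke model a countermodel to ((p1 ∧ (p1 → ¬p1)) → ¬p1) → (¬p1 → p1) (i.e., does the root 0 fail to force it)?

No

0 ⊩ ((p1 ∧ (p1 → ¬p1)) → ¬p1) → (¬p1 → p1): every world accessible from 0 that forces (p1 ∧ (p1 → ¬p1)) → ¬p1 (namely 0, 1, 2) also forces ¬p1 → p1.
So the root 0 forces ((p1 ∧ (p1 → ¬p1)) → ¬p1) → (¬p1 → p1); the model is not a countermodel.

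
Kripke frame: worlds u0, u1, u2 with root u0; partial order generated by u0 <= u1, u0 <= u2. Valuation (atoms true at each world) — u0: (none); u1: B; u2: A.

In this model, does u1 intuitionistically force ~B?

u1 ||-/- ~B since u1 is accessible from u1 and u1 ||- B.

No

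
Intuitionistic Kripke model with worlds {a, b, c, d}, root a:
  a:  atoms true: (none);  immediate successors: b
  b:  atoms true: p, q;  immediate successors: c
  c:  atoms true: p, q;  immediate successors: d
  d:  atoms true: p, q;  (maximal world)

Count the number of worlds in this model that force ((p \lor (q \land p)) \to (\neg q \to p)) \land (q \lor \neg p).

a: does not force it — a \nVdash ((p \lor (q \land p)) \to (\neg q \to p)) \land (q \lor \neg p) since a fails q \lor \neg p.
b: forces it.
c: forces it.
d: forces it.
Worlds forcing the formula: {b, c, d}.

3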